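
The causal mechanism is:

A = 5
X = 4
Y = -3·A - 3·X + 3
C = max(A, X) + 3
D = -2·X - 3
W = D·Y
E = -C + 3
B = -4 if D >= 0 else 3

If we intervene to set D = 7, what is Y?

do(D=7) replaces the equation D = -2·X - 3 with the constant D = 7.
Y is not downstream of the intervention, so its value is determined by the original equations.
Y = -3·A - 3·X + 3  [with A=5, X=4]  = -24

-24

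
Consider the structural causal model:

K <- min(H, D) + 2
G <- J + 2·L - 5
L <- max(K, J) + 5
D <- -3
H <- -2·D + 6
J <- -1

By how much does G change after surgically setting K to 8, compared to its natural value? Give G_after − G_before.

Under do(K=8), the mechanism K <- min(H, D) + 2 is discarded; K is fixed at 8.
L = max(K, J) + 5  [with K=8, J=-1]  = 13
G = J + 2·L - 5  [with J=-1, L=13]  = 20
Without intervention: H = -2·D + 6  [with D=-3]  = 12; K = min(H, D) + 2  [with H=12, D=-3]  = -1; L = max(K, J) + 5  [with K=-1, J=-1]  = 4; G = J + 2·L - 5  [with J=-1, L=4]  = 2.
Change = 20 − 2 = 18.

18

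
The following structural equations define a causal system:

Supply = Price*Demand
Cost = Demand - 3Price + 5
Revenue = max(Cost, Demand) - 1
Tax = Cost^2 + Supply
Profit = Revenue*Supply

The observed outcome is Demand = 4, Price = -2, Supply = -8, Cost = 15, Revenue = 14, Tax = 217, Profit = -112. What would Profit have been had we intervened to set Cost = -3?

The intervention breaks the incoming arrows to Cost: Cost = Demand - 3Price + 5 no longer applies, and Cost = -3.
Supply = Price*Demand  [with Price=-2, Demand=4]  = -8
Revenue = max(Cost, Demand) - 1  [with Cost=-3, Demand=4]  = 3
Profit = Revenue*Supply  [with Revenue=3, Supply=-8]  = -24

-24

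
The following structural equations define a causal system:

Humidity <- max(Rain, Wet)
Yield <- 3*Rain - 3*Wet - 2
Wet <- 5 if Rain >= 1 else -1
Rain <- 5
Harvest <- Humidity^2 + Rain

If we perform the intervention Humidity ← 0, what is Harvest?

5

do(Humidity=0) replaces the equation Humidity <- max(Rain, Wet) with the constant Humidity = 0.
Harvest = Humidity^2 + Rain  [with Humidity=0, Rain=5]  = 5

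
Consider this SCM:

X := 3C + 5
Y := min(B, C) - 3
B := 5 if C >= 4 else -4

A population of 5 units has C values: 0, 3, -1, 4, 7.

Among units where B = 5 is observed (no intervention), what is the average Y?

Observing B=5 restricts to units where B's equation naturally yields 5: C ∈ {4, 7}. In that subpopulation Y = 1, 2, mean 1.5.

1.5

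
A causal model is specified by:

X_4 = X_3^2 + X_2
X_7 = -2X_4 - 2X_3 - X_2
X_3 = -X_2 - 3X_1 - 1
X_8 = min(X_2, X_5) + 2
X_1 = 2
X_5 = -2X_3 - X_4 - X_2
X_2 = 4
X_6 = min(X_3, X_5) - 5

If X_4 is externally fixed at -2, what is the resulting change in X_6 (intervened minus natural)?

Under do(X_4=-2), the mechanism X_4 = X_3^2 + X_2 is discarded; X_4 is fixed at -2.
X_3 = -X_2 - 3X_1 - 1  [with X_2=4, X_1=2]  = -11
X_5 = -2X_3 - X_4 - X_2  [with X_3=-11, X_4=-2, X_2=4]  = 20
X_6 = min(X_3, X_5) - 5  [with X_3=-11, X_5=20]  = -16
Without intervention: X_3 = -X_2 - 3X_1 - 1  [with X_2=4, X_1=2]  = -11; X_4 = X_3^2 + X_2  [with X_3=-11, X_2=4]  = 125; X_5 = -2X_3 - X_4 - X_2  [with X_3=-11, X_4=125, X_2=4]  = -107; X_6 = min(X_3, X_5) - 5  [with X_3=-11, X_5=-107]  = -112.
Change = -16 − (-112) = 96.

96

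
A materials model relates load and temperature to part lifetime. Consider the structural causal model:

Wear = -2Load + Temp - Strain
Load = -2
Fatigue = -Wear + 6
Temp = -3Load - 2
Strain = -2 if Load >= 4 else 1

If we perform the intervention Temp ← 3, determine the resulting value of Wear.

The intervention breaks the incoming arrows to Temp: Temp = -3Load - 2 no longer applies, and Temp = 3.
Strain = -2 if Load >= 4 else 1  [with Load=-2]  = 1
Wear = -2Load + Temp - Strain  [with Load=-2, Temp=3, Strain=1]  = 6

6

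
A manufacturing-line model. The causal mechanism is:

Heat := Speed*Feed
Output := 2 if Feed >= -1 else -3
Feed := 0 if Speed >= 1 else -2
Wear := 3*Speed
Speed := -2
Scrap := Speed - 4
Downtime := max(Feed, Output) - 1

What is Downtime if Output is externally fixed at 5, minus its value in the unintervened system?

Intervening sets Output = 5 and removes its equation (Output := 2 if Feed >= -1 else -3).
Feed = 0 if Speed >= 1 else -2  [with Speed=-2]  = -2
Downtime = max(Feed, Output) - 1  [with Feed=-2, Output=5]  = 4
Without intervention: Feed = 0 if Speed >= 1 else -2  [with Speed=-2]  = -2; Output = 2 if Feed >= -1 else -3  [with Feed=-2]  = -3; Downtime = max(Feed, Output) - 1  [with Feed=-2, Output=-3]  = -3.
Change = 4 − (-3) = 7.

7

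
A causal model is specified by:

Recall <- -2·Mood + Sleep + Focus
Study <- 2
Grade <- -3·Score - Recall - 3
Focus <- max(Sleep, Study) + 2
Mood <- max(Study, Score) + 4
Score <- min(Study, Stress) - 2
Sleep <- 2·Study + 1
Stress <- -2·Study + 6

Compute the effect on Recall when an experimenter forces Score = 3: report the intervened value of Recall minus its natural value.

Under do(Score=3), the mechanism Score <- min(Study, Stress) - 2 is discarded; Score is fixed at 3.
Sleep = 2·Study + 1  [with Study=2]  = 5
Focus = max(Sleep, Study) + 2  [with Sleep=5, Study=2]  = 7
Mood = max(Study, Score) + 4  [with Study=2, Score=3]  = 7
Recall = -2·Mood + Sleep + Focus  [with Mood=7, Sleep=5, Focus=7]  = -2
Without intervention: Sleep = 2·Study + 1  [with Study=2]  = 5; Stress = -2·Study + 6  [with Study=2]  = 2; Focus = max(Sleep, Study) + 2  [with Sleep=5, Study=2]  = 7; Score = min(Study, Stress) - 2  [with Study=2, Stress=2]  = 0; Mood = max(Study, Score) + 4  [with Study=2, Score=0]  = 6; Recall = -2·Mood + Sleep + Focus  [with Mood=6, Sleep=5, Focus=7]  = 0.
Change = -2 − 0 = -2.

-2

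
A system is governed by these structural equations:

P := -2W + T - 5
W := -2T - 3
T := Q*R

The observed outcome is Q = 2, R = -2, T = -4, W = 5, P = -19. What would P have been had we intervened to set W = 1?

Intervening sets W = 1 and removes its equation (W := -2T - 3).
T = Q*R  [with Q=2, R=-2]  = -4
P = -2W + T - 5  [with W=1, T=-4]  = -11

-11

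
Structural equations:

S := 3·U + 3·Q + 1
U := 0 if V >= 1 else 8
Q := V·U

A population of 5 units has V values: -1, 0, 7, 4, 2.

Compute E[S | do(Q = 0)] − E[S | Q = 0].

3.6

The intervention sets Q=0 in all 5 units regardless of V. Recomputing S per unit gives 25, 25, 1, 1, 1; average 10.6.
E[S|Q=0] averages over only the 4 units with Q=0 (V = 0, 7, 4, 2): S = 25, 1, 1, 1, mean 7.
Difference = 10.6 − 7 = 3.6.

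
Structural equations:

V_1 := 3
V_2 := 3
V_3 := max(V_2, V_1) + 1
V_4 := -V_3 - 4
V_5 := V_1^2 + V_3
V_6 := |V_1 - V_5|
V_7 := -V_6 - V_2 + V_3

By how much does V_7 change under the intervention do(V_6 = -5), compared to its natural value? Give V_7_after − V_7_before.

15

Intervening sets V_6 = -5 and removes its equation (V_6 := |V_1 - V_5|).
V_3 = max(V_2, V_1) + 1  [with V_2=3, V_1=3]  = 4
V_7 = -V_6 - V_2 + V_3  [with V_6=-5, V_2=3, V_3=4]  = 6
Without intervention: V_3 = max(V_2, V_1) + 1  [with V_2=3, V_1=3]  = 4; V_5 = V_1^2 + V_3  [with V_1=3, V_3=4]  = 13; V_6 = |V_1 - V_5|  [with V_1=3, V_5=13]  = 10; V_7 = -V_6 - V_2 + V_3  [with V_6=10, V_2=3, V_3=4]  = -9.
Change = 6 − (-9) = 15.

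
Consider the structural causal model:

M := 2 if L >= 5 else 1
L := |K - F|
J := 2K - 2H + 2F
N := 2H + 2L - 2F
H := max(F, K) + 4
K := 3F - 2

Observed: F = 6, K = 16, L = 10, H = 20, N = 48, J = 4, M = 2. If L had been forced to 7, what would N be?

do(L=7) replaces the equation L := |K - F| with the constant L = 7.
K = 3F - 2  [with F=6]  = 16
H = max(F, K) + 4  [with F=6, K=16]  = 20
N = 2H + 2L - 2F  [with H=20, L=7, F=6]  = 42

42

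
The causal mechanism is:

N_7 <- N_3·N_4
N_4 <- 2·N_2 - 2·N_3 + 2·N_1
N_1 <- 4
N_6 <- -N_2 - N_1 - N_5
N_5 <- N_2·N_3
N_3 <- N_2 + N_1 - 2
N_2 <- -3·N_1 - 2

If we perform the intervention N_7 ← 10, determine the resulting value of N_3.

-12

Intervening sets N_7 = 10 and removes its equation (N_7 <- N_3·N_4).
N_3 is not downstream of the intervention, so its value is determined by the original equations.
N_2 = -3·N_1 - 2  [with N_1=4]  = -14
N_3 = N_2 + N_1 - 2  [with N_2=-14, N_1=4]  = -12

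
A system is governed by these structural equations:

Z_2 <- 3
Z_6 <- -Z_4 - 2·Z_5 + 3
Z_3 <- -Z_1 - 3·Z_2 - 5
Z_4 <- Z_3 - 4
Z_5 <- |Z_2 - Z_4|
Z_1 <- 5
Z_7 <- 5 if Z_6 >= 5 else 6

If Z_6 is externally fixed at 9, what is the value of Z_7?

5

Intervening sets Z_6 = 9 and removes its equation (Z_6 <- -Z_4 - 2·Z_5 + 3).
Z_7 = 5 if Z_6 >= 5 else 6  [with Z_6=9]  = 5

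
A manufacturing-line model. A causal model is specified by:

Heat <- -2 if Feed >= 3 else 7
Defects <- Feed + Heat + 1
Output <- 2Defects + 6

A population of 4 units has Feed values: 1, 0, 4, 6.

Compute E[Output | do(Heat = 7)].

27.5

Every unit gets Heat=7 under the intervention. Output values become 24, 22, 30, 34; E[Output|do(Heat=7)] = 27.5.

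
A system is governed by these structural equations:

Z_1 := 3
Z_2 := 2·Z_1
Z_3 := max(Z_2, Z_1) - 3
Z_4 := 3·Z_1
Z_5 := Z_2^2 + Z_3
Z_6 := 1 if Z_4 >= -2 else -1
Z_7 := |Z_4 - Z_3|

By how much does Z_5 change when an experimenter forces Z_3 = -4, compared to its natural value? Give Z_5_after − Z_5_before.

-7

do(Z_3=-4) replaces the equation Z_3 := max(Z_2, Z_1) - 3 with the constant Z_3 = -4.
Z_2 = 2·Z_1  [with Z_1=3]  = 6
Z_5 = Z_2^2 + Z_3  [with Z_2=6, Z_3=-4]  = 32
Without intervention: Z_2 = 2·Z_1  [with Z_1=3]  = 6; Z_3 = max(Z_2, Z_1) - 3  [with Z_2=6, Z_1=3]  = 3; Z_5 = Z_2^2 + Z_3  [with Z_2=6, Z_3=3]  = 39.
Change = 32 − 39 = -7.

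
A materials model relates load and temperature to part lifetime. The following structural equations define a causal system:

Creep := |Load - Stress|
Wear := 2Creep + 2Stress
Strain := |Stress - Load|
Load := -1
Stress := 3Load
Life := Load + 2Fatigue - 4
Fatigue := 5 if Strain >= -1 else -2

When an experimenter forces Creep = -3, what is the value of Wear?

Intervening sets Creep = -3 and removes its equation (Creep := |Load - Stress|).
Stress = 3Load  [with Load=-1]  = -3
Wear = 2Creep + 2Stress  [with Creep=-3, Stress=-3]  = -12

-12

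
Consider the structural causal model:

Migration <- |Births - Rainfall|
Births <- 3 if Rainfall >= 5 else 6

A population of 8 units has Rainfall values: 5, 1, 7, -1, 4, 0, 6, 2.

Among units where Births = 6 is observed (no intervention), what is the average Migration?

Conditioning on Births=6 selects the 5 unit(s) with Rainfall ∈ {1, -1, 4, 0, 2}. Their Migration values: 5, 7, 2, 6, 4. Mean = 4.8.

4.8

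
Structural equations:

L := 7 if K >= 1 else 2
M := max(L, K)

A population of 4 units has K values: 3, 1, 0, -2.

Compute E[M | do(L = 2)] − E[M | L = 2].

do(L=2) breaks L's dependence on K. With L=2 fixed, M across the units is 3, 2, 2, 2, mean 2.25.
Conditioning on L=2 selects the 2 unit(s) with K ∈ {0, -2}. Their M values: 2, 2. Mean = 2.
Difference = 2.25 − 2 = 0.25.

0.25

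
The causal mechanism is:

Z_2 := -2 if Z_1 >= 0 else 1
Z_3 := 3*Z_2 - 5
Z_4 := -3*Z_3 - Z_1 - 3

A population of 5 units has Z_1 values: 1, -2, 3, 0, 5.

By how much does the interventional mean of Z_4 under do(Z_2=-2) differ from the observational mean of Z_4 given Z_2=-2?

0.85

The intervention sets Z_2=-2 in all 5 units regardless of Z_1. Recomputing Z_4 per unit gives 29, 32, 27, 30, 25; average 28.6.
E[Z_4|Z_2=-2] averages over only the 4 units with Z_2=-2 (Z_1 = 1, 3, 0, 5): Z_4 = 29, 27, 30, 25, mean 27.75.
Difference = 28.6 − 27.75 = 0.85.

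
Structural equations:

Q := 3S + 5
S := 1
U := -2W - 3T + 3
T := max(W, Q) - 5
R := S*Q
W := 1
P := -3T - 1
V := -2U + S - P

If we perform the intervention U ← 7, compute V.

do(U=7) replaces the equation U := -2W - 3T + 3 with the constant U = 7.
Q = 3S + 5  [with S=1]  = 8
T = max(W, Q) - 5  [with W=1, Q=8]  = 3
P = -3T - 1  [with T=3]  = -10
V = -2U + S - P  [with U=7, S=1, P=-10]  = -3

-3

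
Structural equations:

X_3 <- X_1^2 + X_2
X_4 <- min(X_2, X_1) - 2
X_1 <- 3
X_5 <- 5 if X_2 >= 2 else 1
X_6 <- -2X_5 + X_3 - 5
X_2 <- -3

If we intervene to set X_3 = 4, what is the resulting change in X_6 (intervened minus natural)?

The intervention breaks the incoming arrows to X_3: X_3 <- X_1^2 + X_2 no longer applies, and X_3 = 4.
X_5 = 5 if X_2 >= 2 else 1  [with X_2=-3]  = 1
X_6 = -2X_5 + X_3 - 5  [with X_5=1, X_3=4]  = -3
Without intervention: X_3 = X_1^2 + X_2  [with X_1=3, X_2=-3]  = 6; X_5 = 5 if X_2 >= 2 else 1  [with X_2=-3]  = 1; X_6 = -2X_5 + X_3 - 5  [with X_5=1, X_3=6]  = -1.
Change = -3 − (-1) = -2.

-2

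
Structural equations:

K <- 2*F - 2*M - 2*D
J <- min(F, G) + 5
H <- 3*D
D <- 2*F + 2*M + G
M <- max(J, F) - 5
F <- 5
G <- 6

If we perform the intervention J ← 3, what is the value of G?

Under do(J=3), the mechanism J <- min(F, G) + 5 is discarded; J is fixed at 3.
G is not downstream of the intervention, so its value is determined by the original equations.

6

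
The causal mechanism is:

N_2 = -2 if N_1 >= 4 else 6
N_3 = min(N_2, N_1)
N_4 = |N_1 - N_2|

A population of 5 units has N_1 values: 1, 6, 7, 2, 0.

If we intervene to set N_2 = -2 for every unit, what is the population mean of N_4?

The intervention sets N_2=-2 in all 5 units regardless of N_1. Recomputing N_4 per unit gives 3, 8, 9, 4, 2; average 5.2.

5.2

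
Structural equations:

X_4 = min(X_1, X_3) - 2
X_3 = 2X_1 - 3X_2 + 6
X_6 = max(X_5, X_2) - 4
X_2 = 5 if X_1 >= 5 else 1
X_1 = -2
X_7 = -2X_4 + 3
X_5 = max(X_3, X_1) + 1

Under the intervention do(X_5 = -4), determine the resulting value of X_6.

The intervention breaks the incoming arrows to X_5: X_5 = max(X_3, X_1) + 1 no longer applies, and X_5 = -4.
X_2 = 5 if X_1 >= 5 else 1  [with X_1=-2]  = 1
X_6 = max(X_5, X_2) - 4  [with X_5=-4, X_2=1]  = -3

-3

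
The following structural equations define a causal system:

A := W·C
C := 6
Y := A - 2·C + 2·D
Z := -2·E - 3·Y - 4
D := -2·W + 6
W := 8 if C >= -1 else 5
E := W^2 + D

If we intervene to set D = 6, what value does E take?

70

Under do(D=6), the mechanism D := -2·W + 6 is discarded; D is fixed at 6.
W = 8 if C >= -1 else 5  [with C=6]  = 8
E = W^2 + D  [with W=8, D=6]  = 70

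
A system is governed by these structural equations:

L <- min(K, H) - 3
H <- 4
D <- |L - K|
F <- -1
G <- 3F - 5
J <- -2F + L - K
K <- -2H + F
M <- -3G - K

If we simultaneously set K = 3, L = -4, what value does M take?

21

Under do(K = 3, L = -4), each intervened variable's structural equation is replaced by its fixed value.
G = 3F - 5  [with F=-1]  = -8
M = -3G - K  [with G=-8, K=3]  = 21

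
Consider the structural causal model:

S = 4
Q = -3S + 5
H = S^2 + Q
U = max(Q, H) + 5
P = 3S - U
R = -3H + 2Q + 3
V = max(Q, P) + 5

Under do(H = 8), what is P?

-1

do(H=8) replaces the equation H = S^2 + Q with the constant H = 8.
Q = -3S + 5  [with S=4]  = -7
U = max(Q, H) + 5  [with Q=-7, H=8]  = 13
P = 3S - U  [with S=4, U=13]  = -1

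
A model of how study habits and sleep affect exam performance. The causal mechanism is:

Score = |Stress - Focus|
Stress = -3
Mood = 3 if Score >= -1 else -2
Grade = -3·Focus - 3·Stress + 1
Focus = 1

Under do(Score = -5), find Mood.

The intervention breaks the incoming arrows to Score: Score = |Stress - Focus| no longer applies, and Score = -5.
Mood = 3 if Score >= -1 else -2  [with Score=-5]  = -2

-2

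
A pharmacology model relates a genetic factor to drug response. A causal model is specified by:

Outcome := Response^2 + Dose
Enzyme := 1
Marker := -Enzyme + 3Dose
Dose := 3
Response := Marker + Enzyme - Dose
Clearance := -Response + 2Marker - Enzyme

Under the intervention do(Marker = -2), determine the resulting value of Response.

-4

The intervention breaks the incoming arrows to Marker: Marker := -Enzyme + 3Dose no longer applies, and Marker = -2.
Response = Marker + Enzyme - Dose  [with Marker=-2, Enzyme=1, Dose=3]  = -4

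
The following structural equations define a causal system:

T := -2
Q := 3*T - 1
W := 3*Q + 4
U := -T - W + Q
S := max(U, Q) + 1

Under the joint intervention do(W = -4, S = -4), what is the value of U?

-1

The joint intervention fixes W = -4, S = -4, removing each variable's own equation.
Q = 3*T - 1  [with T=-2]  = -7
U = -T - W + Q  [with T=-2, W=-4, Q=-7]  = -1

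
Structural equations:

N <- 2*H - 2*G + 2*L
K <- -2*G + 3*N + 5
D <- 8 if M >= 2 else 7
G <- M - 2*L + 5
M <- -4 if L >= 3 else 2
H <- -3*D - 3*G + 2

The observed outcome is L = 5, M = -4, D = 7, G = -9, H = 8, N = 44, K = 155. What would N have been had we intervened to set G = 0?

-28

Under do(G=0), the mechanism G <- M - 2*L + 5 is discarded; G is fixed at 0.
M = -4 if L >= 3 else 2  [with L=5]  = -4
D = 8 if M >= 2 else 7  [with M=-4]  = 7
H = -3*D - 3*G + 2  [with D=7, G=0]  = -19
N = 2*H - 2*G + 2*L  [with H=-19, G=0, L=5]  = -28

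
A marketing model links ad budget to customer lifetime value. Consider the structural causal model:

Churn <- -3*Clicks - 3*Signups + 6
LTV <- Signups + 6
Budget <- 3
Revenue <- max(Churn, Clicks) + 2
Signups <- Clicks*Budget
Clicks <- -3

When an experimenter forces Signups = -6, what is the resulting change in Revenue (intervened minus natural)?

-9

do(Signups=-6) replaces the equation Signups <- Clicks*Budget with the constant Signups = -6.
Churn = -3*Clicks - 3*Signups + 6  [with Clicks=-3, Signups=-6]  = 33
Revenue = max(Churn, Clicks) + 2  [with Churn=33, Clicks=-3]  = 35
Without intervention: Signups = Clicks*Budget  [with Clicks=-3, Budget=3]  = -9; Churn = -3*Clicks - 3*Signups + 6  [with Clicks=-3, Signups=-9]  = 42; Revenue = max(Churn, Clicks) + 2  [with Churn=42, Clicks=-3]  = 44.
Change = 35 − 44 = -9.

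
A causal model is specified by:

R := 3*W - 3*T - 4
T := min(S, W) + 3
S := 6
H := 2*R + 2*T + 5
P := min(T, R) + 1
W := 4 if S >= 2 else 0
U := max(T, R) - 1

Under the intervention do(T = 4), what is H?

The intervention breaks the incoming arrows to T: T := min(S, W) + 3 no longer applies, and T = 4.
W = 4 if S >= 2 else 0  [with S=6]  = 4
R = 3*W - 3*T - 4  [with W=4, T=4]  = -4
H = 2*R + 2*T + 5  [with R=-4, T=4]  = 5

5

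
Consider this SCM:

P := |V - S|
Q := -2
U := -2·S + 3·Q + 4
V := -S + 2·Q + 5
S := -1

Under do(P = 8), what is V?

do(P=8) replaces the equation P := |V - S| with the constant P = 8.
V is not downstream of the intervention, so its value is determined by the original equations.
V = -S + 2·Q + 5  [with S=-1, Q=-2]  = 2

2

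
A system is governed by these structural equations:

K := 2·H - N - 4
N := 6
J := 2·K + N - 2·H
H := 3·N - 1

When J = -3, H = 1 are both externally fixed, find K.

-8

Setting J = -3, H = 1 by intervention discards those variables' equations.
K = 2·H - N - 4  [with H=1, N=6]  = -8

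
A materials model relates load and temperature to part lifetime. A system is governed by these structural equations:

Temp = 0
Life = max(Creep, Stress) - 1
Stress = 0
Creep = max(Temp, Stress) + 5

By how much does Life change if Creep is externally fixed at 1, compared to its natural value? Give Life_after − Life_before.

-4

The intervention breaks the incoming arrows to Creep: Creep = max(Temp, Stress) + 5 no longer applies, and Creep = 1.
Life = max(Creep, Stress) - 1  [with Creep=1, Stress=0]  = 0
Without intervention: Creep = max(Temp, Stress) + 5  [with Temp=0, Stress=0]  = 5; Life = max(Creep, Stress) - 1  [with Creep=5, Stress=0]  = 4.
Change = 0 − 4 = -4.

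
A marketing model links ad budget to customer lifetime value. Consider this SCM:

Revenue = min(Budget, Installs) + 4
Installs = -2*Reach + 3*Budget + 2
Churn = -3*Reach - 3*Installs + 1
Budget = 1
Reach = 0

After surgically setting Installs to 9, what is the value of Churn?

The intervention breaks the incoming arrows to Installs: Installs = -2*Reach + 3*Budget + 2 no longer applies, and Installs = 9.
Churn = -3*Reach - 3*Installs + 1  [with Reach=0, Installs=9]  = -26

-26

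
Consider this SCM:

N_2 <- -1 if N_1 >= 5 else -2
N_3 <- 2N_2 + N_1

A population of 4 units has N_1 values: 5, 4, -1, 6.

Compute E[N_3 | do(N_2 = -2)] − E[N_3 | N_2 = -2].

2

Every unit gets N_2=-2 under the intervention. N_3 values become 1, 0, -5, 2; E[N_3|do(N_2=-2)] = -0.5.
Observing N_2=-2 restricts to units where N_2's equation naturally yields -2: N_1 ∈ {4, -1}. In that subpopulation N_3 = 0, -5, mean -2.5.
Difference = -0.5 − (-2.5) = 2.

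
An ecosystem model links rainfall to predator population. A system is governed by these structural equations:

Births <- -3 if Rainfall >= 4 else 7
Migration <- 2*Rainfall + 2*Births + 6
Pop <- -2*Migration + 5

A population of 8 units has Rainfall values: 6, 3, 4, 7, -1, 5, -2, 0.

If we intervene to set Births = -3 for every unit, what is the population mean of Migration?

Every unit gets Births=-3 under the intervention. Migration values become 12, 6, 8, 14, -2, 10, -4, 0; E[Migration|do(Births=-3)] = 5.5.

5.5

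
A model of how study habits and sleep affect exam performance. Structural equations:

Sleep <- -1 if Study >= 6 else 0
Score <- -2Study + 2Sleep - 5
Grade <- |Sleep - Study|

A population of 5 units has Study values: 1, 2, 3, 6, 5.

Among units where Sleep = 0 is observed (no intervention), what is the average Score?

-10.5

E[Score|Sleep=0] averages over only the 4 units with Sleep=0 (Study = 1, 2, 3, 5): Score = -7, -9, -11, -15, mean -10.5.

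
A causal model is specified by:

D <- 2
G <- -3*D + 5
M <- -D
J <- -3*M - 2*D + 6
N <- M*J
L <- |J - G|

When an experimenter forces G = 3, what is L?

Under do(G=3), the mechanism G <- -3*D + 5 is discarded; G is fixed at 3.
M = -D  [with D=2]  = -2
J = -3*M - 2*D + 6  [with M=-2, D=2]  = 8
L = |J - G|  [with J=8, G=3]  = 5

5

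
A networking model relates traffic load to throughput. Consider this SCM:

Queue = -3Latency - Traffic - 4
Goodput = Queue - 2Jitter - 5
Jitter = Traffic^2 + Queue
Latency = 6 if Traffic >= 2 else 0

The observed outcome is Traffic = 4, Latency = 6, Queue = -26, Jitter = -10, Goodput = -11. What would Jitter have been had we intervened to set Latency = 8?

-16

Under do(Latency=8), the mechanism Latency = 6 if Traffic >= 2 else 0 is discarded; Latency is fixed at 8.
Queue = -3Latency - Traffic - 4  [with Latency=8, Traffic=4]  = -32
Jitter = Traffic^2 + Queue  [with Traffic=4, Queue=-32]  = -16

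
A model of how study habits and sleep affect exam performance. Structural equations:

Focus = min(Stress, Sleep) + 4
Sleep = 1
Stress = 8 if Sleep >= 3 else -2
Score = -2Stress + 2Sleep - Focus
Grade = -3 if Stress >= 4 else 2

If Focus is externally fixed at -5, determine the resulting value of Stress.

-2

Under do(Focus=-5), the mechanism Focus = min(Stress, Sleep) + 4 is discarded; Focus is fixed at -5.
Since Stress is not a descendant of the intervened variable, it is unaffected.
Stress = 8 if Sleep >= 3 else -2  [with Sleep=1]  = -2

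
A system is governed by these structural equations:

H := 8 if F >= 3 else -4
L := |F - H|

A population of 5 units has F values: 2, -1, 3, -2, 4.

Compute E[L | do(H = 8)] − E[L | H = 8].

Under do(H=8), H's equation is replaced by H=8 for every unit. Per-unit L: 6, 9, 5, 10, 4. Mean = 6.8.
E[L|H=8] averages over only the 2 units with H=8 (F = 3, 4): L = 5, 4, mean 4.5.
Difference = 6.8 − 4.5 = 2.3.

2.3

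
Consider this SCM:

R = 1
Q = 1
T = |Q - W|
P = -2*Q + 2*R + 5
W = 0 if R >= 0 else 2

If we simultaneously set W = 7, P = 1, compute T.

6

The joint intervention fixes W = 7, P = 1, removing each variable's own equation.
T = |Q - W|  [with Q=1, W=7]  = 6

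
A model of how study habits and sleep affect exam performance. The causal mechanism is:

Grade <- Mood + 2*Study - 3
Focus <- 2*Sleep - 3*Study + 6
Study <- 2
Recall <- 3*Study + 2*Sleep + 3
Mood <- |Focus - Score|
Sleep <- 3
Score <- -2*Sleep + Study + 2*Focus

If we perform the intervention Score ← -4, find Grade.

11

The intervention breaks the incoming arrows to Score: Score <- -2*Sleep + Study + 2*Focus no longer applies, and Score = -4.
Focus = 2*Sleep - 3*Study + 6  [with Sleep=3, Study=2]  = 6
Mood = |Focus - Score|  [with Focus=6, Score=-4]  = 10
Grade = Mood + 2*Study - 3  [with Mood=10, Study=2]  = 11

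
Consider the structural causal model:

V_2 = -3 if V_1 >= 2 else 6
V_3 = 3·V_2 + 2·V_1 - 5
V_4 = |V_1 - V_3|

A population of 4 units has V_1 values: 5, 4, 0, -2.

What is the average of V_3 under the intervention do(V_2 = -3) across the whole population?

-10.5

Every unit gets V_2=-3 under the intervention. V_3 values become -4, -6, -14, -18; E[V_3|do(V_2=-3)] = -10.5.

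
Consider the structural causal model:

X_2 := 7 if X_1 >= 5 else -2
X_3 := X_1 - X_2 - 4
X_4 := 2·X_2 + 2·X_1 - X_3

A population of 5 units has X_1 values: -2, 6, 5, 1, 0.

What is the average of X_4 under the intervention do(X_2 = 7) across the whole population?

27

do(X_2=7) breaks X_2's dependence on X_1. With X_2=7 fixed, X_4 across the units is 23, 31, 30, 26, 25, mean 27.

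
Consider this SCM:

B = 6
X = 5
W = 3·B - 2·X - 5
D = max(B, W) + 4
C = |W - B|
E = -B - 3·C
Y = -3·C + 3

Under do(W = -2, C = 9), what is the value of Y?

Under do(W = -2, C = 9), each intervened variable's structural equation is replaced by its fixed value.
Y = -3·C + 3  [with C=9]  = -24

-24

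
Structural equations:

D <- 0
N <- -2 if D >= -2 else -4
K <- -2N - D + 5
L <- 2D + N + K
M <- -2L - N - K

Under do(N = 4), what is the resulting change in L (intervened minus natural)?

-6

Under do(N=4), the mechanism N <- -2 if D >= -2 else -4 is discarded; N is fixed at 4.
K = -2N - D + 5  [with N=4, D=0]  = -3
L = 2D + N + K  [with D=0, N=4, K=-3]  = 1
Without intervention: N = -2 if D >= -2 else -4  [with D=0]  = -2; K = -2N - D + 5  [with N=-2, D=0]  = 9; L = 2D + N + K  [with D=0, N=-2, K=9]  = 7.
Change = 1 − 7 = -6.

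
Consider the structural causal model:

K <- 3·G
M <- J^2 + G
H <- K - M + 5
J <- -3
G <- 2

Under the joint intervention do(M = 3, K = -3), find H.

Setting M = 3, K = -3 by intervention discards those variables' equations.
H = K - M + 5  [with K=-3, M=3]  = -1

-1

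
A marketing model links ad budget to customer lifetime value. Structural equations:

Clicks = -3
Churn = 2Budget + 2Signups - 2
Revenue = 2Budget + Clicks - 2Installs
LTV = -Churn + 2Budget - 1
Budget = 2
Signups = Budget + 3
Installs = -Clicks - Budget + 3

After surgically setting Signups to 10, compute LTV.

The intervention breaks the incoming arrows to Signups: Signups = Budget + 3 no longer applies, and Signups = 10.
Churn = 2Budget + 2Signups - 2  [with Budget=2, Signups=10]  = 22
LTV = -Churn + 2Budget - 1  [with Churn=22, Budget=2]  = -19

-19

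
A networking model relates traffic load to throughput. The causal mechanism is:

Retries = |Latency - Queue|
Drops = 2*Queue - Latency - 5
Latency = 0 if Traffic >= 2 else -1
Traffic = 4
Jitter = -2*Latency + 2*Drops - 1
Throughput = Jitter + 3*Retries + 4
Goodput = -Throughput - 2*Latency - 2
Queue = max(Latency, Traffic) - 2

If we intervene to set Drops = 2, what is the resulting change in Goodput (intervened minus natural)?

do(Drops=2) replaces the equation Drops = 2*Queue - Latency - 5 with the constant Drops = 2.
Latency = 0 if Traffic >= 2 else -1  [with Traffic=4]  = 0
Queue = max(Latency, Traffic) - 2  [with Latency=0, Traffic=4]  = 2
Retries = |Latency - Queue|  [with Latency=0, Queue=2]  = 2
Jitter = -2*Latency + 2*Drops - 1  [with Latency=0, Drops=2]  = 3
Throughput = Jitter + 3*Retries + 4  [with Jitter=3, Retries=2]  = 13
Goodput = -Throughput - 2*Latency - 2  [with Throughput=13, Latency=0]  = -15
Without intervention: Latency = 0 if Traffic >= 2 else -1  [with Traffic=4]  = 0; Queue = max(Latency, Traffic) - 2  [with Latency=0, Traffic=4]  = 2; Drops = 2*Queue - Latency - 5  [with Queue=2, Latency=0]  = -1; Retries = |Latency - Queue|  [with Latency=0, Queue=2]  = 2; Jitter = -2*Latency + 2*Drops - 1  [with Latency=0, Drops=-1]  = -3; Throughput = Jitter + 3*Retries + 4  [with Jitter=-3, Retries=2]  = 7; Goodput = -Throughput - 2*Latency - 2  [with Throughput=7, Latency=0]  = -9.
Change = -15 − (-9) = -6.

-6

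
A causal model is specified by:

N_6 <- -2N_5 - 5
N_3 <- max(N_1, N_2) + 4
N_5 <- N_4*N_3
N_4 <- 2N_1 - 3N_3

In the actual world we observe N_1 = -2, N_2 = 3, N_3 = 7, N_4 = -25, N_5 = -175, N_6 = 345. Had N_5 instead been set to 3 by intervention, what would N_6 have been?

The intervention breaks the incoming arrows to N_5: N_5 <- N_4*N_3 no longer applies, and N_5 = 3.
N_6 = -2N_5 - 5  [with N_5=3]  = -11

-11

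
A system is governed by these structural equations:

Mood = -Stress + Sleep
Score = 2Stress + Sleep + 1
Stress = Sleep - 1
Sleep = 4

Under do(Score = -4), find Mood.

1

The intervention breaks the incoming arrows to Score: Score = 2Stress + Sleep + 1 no longer applies, and Score = -4.
Mood is not downstream of the intervention, so its value is determined by the original equations.
Stress = Sleep - 1  [with Sleep=4]  = 3
Mood = -Stress + Sleep  [with Stress=3, Sleep=4]  = 1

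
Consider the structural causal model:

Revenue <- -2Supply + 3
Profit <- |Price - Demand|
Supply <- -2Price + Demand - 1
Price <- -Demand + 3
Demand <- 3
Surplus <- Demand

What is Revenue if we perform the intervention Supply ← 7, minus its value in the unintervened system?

The intervention breaks the incoming arrows to Supply: Supply <- -2Price + Demand - 1 no longer applies, and Supply = 7.
Revenue = -2Supply + 3  [with Supply=7]  = -11
Without intervention: Price = -Demand + 3  [with Demand=3]  = 0; Supply = -2Price + Demand - 1  [with Price=0, Demand=3]  = 2; Revenue = -2Supply + 3  [with Supply=2]  = -1.
Change = -11 − (-1) = -10.

-10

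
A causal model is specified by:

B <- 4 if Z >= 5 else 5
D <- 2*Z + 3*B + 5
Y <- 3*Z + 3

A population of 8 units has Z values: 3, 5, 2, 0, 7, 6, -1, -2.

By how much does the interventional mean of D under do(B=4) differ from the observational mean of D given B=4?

-7

Under do(B=4), B's equation is replaced by B=4 for every unit. Per-unit D: 23, 27, 21, 17, 31, 29, 15, 13. Mean = 22.
E[D|B=4] averages over only the 3 units with B=4 (Z = 5, 7, 6): D = 27, 31, 29, mean 29.
Difference = 22 − 29 = -7.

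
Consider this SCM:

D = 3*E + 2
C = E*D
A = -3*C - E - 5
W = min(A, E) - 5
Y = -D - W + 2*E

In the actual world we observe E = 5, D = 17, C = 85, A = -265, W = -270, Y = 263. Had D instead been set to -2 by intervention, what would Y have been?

Under do(D=-2), the mechanism D = 3*E + 2 is discarded; D is fixed at -2.
C = E*D  [with E=5, D=-2]  = -10
A = -3*C - E - 5  [with C=-10, E=5]  = 20
W = min(A, E) - 5  [with A=20, E=5]  = 0
Y = -D - W + 2*E  [with D=-2, W=0, E=5]  = 12

12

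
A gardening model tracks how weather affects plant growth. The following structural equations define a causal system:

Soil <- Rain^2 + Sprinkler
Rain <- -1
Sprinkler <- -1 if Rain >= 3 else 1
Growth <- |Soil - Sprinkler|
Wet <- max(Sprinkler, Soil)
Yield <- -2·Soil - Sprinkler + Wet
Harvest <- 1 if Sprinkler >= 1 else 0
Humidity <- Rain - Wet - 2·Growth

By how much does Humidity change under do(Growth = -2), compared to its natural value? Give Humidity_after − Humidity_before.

6

The intervention breaks the incoming arrows to Growth: Growth <- |Soil - Sprinkler| no longer applies, and Growth = -2.
Sprinkler = -1 if Rain >= 3 else 1  [with Rain=-1]  = 1
Soil = Rain^2 + Sprinkler  [with Rain=-1, Sprinkler=1]  = 2
Wet = max(Sprinkler, Soil)  [with Sprinkler=1, Soil=2]  = 2
Humidity = Rain - Wet - 2·Growth  [with Rain=-1, Wet=2, Growth=-2]  = 1
Without intervention: Sprinkler = -1 if Rain >= 3 else 1  [with Rain=-1]  = 1; Soil = Rain^2 + Sprinkler  [with Rain=-1, Sprinkler=1]  = 2; Wet = max(Sprinkler, Soil)  [with Sprinkler=1, Soil=2]  = 2; Growth = |Soil - Sprinkler|  [with Soil=2, Sprinkler=1]  = 1; Humidity = Rain - Wet - 2·Growth  [with Rain=-1, Wet=2, Growth=1]  = -5.
Change = 1 − (-5) = 6.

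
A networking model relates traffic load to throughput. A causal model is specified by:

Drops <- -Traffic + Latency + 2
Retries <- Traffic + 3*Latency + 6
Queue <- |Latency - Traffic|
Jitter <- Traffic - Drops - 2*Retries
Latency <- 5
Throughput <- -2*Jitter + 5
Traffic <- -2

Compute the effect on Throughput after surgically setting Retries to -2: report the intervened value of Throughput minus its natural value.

-84

Under do(Retries=-2), the mechanism Retries <- Traffic + 3*Latency + 6 is discarded; Retries is fixed at -2.
Drops = -Traffic + Latency + 2  [with Traffic=-2, Latency=5]  = 9
Jitter = Traffic - Drops - 2*Retries  [with Traffic=-2, Drops=9, Retries=-2]  = -7
Throughput = -2*Jitter + 5  [with Jitter=-7]  = 19
Without intervention: Drops = -Traffic + Latency + 2  [with Traffic=-2, Latency=5]  = 9; Retries = Traffic + 3*Latency + 6  [with Traffic=-2, Latency=5]  = 19; Jitter = Traffic - Drops - 2*Retries  [with Traffic=-2, Drops=9, Retries=19]  = -49; Throughput = -2*Jitter + 5  [with Jitter=-49]  = 103.
Change = 19 − 103 = -84.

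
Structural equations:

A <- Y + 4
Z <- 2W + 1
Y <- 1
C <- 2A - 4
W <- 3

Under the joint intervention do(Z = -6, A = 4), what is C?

Under do(Z = -6, A = 4), each intervened variable's structural equation is replaced by its fixed value.
C = 2A - 4  [with A=4]  = 4

4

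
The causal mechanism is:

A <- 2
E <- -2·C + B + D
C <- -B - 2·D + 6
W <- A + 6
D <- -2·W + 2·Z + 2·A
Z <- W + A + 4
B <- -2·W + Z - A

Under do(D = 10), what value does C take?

-10

Under do(D=10), the mechanism D <- -2·W + 2·Z + 2·A is discarded; D is fixed at 10.
W = A + 6  [with A=2]  = 8
Z = W + A + 4  [with W=8, A=2]  = 14
B = -2·W + Z - A  [with W=8, Z=14, A=2]  = -4
C = -B - 2·D + 6  [with B=-4, D=10]  = -10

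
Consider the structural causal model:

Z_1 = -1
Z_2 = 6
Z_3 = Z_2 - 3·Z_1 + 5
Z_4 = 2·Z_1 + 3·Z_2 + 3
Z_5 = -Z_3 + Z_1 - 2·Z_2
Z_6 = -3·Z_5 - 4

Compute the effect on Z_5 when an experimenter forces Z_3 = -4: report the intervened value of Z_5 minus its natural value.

do(Z_3=-4) replaces the equation Z_3 = Z_2 - 3·Z_1 + 5 with the constant Z_3 = -4.
Z_5 = -Z_3 + Z_1 - 2·Z_2  [with Z_3=-4, Z_1=-1, Z_2=6]  = -9
Without intervention: Z_3 = Z_2 - 3·Z_1 + 5  [with Z_2=6, Z_1=-1]  = 14; Z_5 = -Z_3 + Z_1 - 2·Z_2  [with Z_3=14, Z_1=-1, Z_2=6]  = -27.
Change = -9 − (-27) = 18.

18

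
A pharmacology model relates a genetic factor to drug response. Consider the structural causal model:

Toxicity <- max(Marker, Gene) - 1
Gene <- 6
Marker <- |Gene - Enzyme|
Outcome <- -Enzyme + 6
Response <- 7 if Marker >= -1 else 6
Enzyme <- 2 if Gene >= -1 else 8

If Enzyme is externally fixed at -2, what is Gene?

6

Under do(Enzyme=-2), the mechanism Enzyme <- 2 if Gene >= -1 else 8 is discarded; Enzyme is fixed at -2.
Gene is not downstream of the intervention, so its value is determined by the original equations.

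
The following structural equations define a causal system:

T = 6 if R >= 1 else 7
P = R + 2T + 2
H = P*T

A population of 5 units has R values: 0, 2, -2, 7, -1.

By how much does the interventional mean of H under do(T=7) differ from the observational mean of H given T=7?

Every unit gets T=7 under the intervention. H values become 112, 126, 98, 161, 105; E[H|do(T=7)] = 120.4.
Observing T=7 restricts to units where T's equation naturally yields 7: R ∈ {0, -2, -1}. In that subpopulation H = 112, 98, 105, mean 105.
Difference = 120.4 − 105 = 15.4.

15.4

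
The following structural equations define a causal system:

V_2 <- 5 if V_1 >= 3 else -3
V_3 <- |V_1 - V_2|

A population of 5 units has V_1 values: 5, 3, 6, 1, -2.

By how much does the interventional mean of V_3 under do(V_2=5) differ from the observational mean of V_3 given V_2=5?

1.8

do(V_2=5) breaks V_2's dependence on V_1. With V_2=5 fixed, V_3 across the units is 0, 2, 1, 4, 7, mean 2.8.
Conditioning on V_2=5 selects the 3 unit(s) with V_1 ∈ {5, 3, 6}. Their V_3 values: 0, 2, 1. Mean = 1.
Difference = 2.8 − 1 = 1.8.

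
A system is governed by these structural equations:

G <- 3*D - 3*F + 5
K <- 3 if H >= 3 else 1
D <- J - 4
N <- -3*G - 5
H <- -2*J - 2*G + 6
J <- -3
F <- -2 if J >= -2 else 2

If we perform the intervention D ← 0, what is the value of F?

The intervention breaks the incoming arrows to D: D <- J - 4 no longer applies, and D = 0.
Since F is not a descendant of the intervened variable, it is unaffected.
F = -2 if J >= -2 else 2  [with J=-3]  = 2

2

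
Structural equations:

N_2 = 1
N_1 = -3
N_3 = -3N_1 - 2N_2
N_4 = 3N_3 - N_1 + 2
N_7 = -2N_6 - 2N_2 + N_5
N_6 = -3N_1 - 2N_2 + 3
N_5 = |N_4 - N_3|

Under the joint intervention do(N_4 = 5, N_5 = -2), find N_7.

-24

Under do(N_4 = 5, N_5 = -2), each intervened variable's structural equation is replaced by its fixed value.
N_6 = -3N_1 - 2N_2 + 3  [with N_1=-3, N_2=1]  = 10
N_7 = -2N_6 - 2N_2 + N_5  [with N_6=10, N_2=1, N_5=-2]  = -24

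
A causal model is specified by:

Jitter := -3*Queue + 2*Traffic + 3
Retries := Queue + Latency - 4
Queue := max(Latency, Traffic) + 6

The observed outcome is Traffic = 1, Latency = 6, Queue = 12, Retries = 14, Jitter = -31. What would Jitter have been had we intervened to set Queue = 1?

2

do(Queue=1) replaces the equation Queue := max(Latency, Traffic) + 6 with the constant Queue = 1.
Jitter = -3*Queue + 2*Traffic + 3  [with Queue=1, Traffic=1]  = 2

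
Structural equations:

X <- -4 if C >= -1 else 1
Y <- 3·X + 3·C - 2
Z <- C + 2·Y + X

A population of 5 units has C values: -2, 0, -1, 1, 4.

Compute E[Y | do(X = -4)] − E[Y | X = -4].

-1.8

Under do(X=-4), X's equation is replaced by X=-4 for every unit. Per-unit Y: -20, -14, -17, -11, -2. Mean = -12.8.
Observing X=-4 restricts to units where X's equation naturally yields -4: C ∈ {0, -1, 1, 4}. In that subpopulation Y = -14, -17, -11, -2, mean -11.
Difference = -12.8 − (-11) = -1.8.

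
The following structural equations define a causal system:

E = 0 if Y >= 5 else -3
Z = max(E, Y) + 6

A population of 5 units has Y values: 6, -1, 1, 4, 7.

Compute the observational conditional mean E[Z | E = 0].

12.5

E[Z|E=0] averages over only the 2 units with E=0 (Y = 6, 7): Z = 12, 13, mean 12.5.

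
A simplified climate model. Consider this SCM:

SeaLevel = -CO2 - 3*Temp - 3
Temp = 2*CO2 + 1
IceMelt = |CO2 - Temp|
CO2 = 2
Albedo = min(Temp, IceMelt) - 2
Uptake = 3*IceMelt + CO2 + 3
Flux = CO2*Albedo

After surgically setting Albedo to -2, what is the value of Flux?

-4

Under do(Albedo=-2), the mechanism Albedo = min(Temp, IceMelt) - 2 is discarded; Albedo is fixed at -2.
Flux = CO2*Albedo  [with CO2=2, Albedo=-2]  = -4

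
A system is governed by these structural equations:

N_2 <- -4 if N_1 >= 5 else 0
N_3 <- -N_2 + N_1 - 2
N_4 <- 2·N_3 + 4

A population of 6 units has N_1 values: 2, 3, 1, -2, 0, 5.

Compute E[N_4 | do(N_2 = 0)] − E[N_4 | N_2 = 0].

1.4

Every unit gets N_2=0 under the intervention. N_4 values become 4, 6, 2, -4, 0, 10; E[N_4|do(N_2=0)] = 3.
E[N_4|N_2=0] averages over only the 5 units with N_2=0 (N_1 = 2, 3, 1, -2, 0): N_4 = 4, 6, 2, -4, 0, mean 1.6.
Difference = 3 − 1.6 = 1.4.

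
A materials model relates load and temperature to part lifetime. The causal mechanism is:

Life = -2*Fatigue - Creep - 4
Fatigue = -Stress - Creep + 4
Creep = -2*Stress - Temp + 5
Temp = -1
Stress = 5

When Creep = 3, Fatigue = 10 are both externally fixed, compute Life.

-27

Setting Creep = 3, Fatigue = 10 by intervention discards those variables' equations.
Life = -2*Fatigue - Creep - 4  [with Fatigue=10, Creep=3]  = -27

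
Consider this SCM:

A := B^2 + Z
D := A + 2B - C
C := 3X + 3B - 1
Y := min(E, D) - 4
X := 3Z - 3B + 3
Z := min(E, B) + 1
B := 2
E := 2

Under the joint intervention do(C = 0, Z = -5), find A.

Under do(C = 0, Z = -5), each intervened variable's structural equation is replaced by its fixed value.
A = B^2 + Z  [with B=2, Z=-5]  = -1

-1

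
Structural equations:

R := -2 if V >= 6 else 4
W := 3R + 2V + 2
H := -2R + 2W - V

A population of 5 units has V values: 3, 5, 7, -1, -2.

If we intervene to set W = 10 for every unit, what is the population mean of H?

Every unit gets W=10 under the intervention. H values become 9, 7, 17, 13, 14; E[H|do(W=10)] = 12.

12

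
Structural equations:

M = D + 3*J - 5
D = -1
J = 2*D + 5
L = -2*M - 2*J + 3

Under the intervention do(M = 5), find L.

The intervention breaks the incoming arrows to M: M = D + 3*J - 5 no longer applies, and M = 5.
J = 2*D + 5  [with D=-1]  = 3
L = -2*M - 2*J + 3  [with M=5, J=3]  = -13

-13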